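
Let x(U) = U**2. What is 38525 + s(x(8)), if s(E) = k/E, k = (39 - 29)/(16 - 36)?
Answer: 4931199/128 ≈ 38525.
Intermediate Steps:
k = -1/2 (k = 10/(-20) = 10*(-1/20) = -1/2 ≈ -0.50000)
s(E) = -1/(2*E)
38525 + s(x(8)) = 38525 - 1/(2*(8**2)) = 38525 - 1/2/64 = 38525 - 1/2*1/64 = 38525 - 1/128 = 4931199/128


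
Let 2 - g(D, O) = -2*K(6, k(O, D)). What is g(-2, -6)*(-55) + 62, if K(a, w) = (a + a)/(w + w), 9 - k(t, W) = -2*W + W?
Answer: -996/7 ≈ -142.29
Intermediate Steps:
k(t, W) = 9 + W (k(t, W) = 9 - (-2*W + W) = 9 - (-1)*W = 9 + W)
K(a, w) = a/w (K(a, w) = (2*a)/((2*w)) = (2*a)*(1/(2*w)) = a/w)
g(D, O) = 2 + 12/(9 + D) (g(D, O) = 2 - (-2)*6/(9 + D) = 2 - (-12)/(9 + D) = 2 + 12/(9 + D))
g(-2, -6)*(-55) + 62 = (2*(15 - 2)/(9 - 2))*(-55) + 62 = (2*13/7)*(-55) + 62 = (2*(⅐)*13)*(-55) + 62 = (26/7)*(-55) + 62 = -1430/7 + 62 = -996/7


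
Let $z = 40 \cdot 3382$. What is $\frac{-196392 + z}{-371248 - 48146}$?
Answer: $\frac{30556}{209697} \approx 0.14571$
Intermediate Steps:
$z = 135280$
$\frac{-196392 + z}{-371248 - 48146} = \frac{-196392 + 135280}{-371248 - 48146} = - \frac{61112}{-419394} = \left(-61112\right) \left(- \frac{1}{419394}\right) = \frac{30556}{209697}$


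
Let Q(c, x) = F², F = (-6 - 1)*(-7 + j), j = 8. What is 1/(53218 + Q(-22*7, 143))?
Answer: 1/53267 ≈ 1.8773e-5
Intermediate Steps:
F = -7 (F = (-6 - 1)*(-7 + 8) = -7*1 = -7)
Q(c, x) = 49 (Q(c, x) = (-7)² = 49)
1/(53218 + Q(-22*7, 143)) = 1/(53218 + 49) = 1/53267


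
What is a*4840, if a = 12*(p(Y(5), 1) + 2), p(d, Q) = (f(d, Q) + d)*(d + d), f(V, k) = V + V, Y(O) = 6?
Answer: 12661440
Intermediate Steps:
f(V, k) = 2*V
p(d, Q) = 6*d**2 (p(d, Q) = (2*d + d)*(d + d) = (3*d)*(2*d) = 6*d**2)
a = 2616 (a = 12*(6*6**2 + 2) = 12*(6*36 + 2) = 12*(216 + 2) = 12*218 = 2616)
a*4840 = 2616*4840 = 12661440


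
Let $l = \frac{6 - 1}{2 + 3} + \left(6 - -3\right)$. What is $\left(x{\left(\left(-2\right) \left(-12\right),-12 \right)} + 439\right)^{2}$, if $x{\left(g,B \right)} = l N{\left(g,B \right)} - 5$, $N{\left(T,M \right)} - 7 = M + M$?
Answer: $69696$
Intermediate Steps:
$N{\left(T,M \right)} = 7 + 2 M$ ($N{\left(T,M \right)} = 7 + \left(M + M\right) = 7 + 2 M$)
$l = 10$ ($l = \frac{5}{5} + \left(6 + 3\right) = 5 \cdot \frac{1}{5} + 9 = 1 + 9 = 10$)
$x{\left(g,B \right)} = 65 + 20 B$ ($x{\left(g,B \right)} = 10 \left(7 + 2 B\right) - 5 = \left(70 + 20 B\right) - 5 = 65 + 20 B$)
$\left(x{\left(\left(-2\right) \left(-12\right),-12 \right)} + 439\right)^{2} = \left(\left(65 + 20 \left(-12\right)\right) + 439\right)^{2} = \left(\left(65 - 240\right) + 439\right)^{2} = \left(-175 + 439\right)^{2} = 264^{2} = 69696$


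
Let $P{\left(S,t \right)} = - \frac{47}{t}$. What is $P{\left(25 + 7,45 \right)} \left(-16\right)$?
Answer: $\frac{752}{45} \approx 16.711$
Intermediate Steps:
$P{\left(25 + 7,45 \right)} \left(-16\right) = - \frac{47}{45} \left(-16\right) = \left(-47\right) \frac{1}{45} \left(-16\right) = \left(- \frac{47}{45}\right) \left(-16\right) = \frac{752}{45}$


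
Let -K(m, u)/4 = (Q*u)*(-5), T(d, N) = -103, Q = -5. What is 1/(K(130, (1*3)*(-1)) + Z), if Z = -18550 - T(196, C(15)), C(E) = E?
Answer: -1/18147 ≈ -5.5106e-5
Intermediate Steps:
K(m, u) = -100*u (K(m, u) = -4*(-5*u)*(-5) = -100*u)
Z = -18447 (Z = -18550 - 1*(-103) = -18550 + 103 = -18447)
1/(K(130, (1*3)*(-1)) + Z) = 1/(-100*1*3*(-1) - 18447) = 1/(-300*(-1) - 18447) = 1/(-100*(-3) - 18447) = 1/(300 - 18447) = 1/(-18147) = -1/18147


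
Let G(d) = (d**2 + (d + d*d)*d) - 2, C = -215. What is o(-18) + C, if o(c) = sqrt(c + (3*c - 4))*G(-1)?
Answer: -215 - 2*I*sqrt(19) ≈ -215.0 - 8.7178*I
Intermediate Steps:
G(d) = -2 + d**2 + d*(d + d**2) (G(d) = (d**2 + (d + d**2)*d) - 2 = (d**2 + d*(d + d**2)) - 2 = -2 + d**2 + d*(d + d**2))
o(c) = -sqrt(-4 + 4*c) (o(c) = sqrt(c + (3*c - 4))*(-2 + (-1)**3 + 2*(-1)**2) = sqrt(c + (-4 + 3*c))*(-2 - 1 + 2*1) = sqrt(-4 + 4*c)*(-2 - 1 + 2) = sqrt(-4 + 4*c)*(-1) = -sqrt(-4 + 4*c))
o(-18) + C = -2*sqrt(-1 - 18) - 215 = -2*I*sqrt(19) - 215 = -215 - 2*I*sqrt(19)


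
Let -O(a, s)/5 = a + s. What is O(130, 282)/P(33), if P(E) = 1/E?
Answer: -67980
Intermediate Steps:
O(a, s) = -5*a - 5*s (O(a, s) = -5*(a + s) = -5*a - 5*s)
O(130, 282)/P(33) = (-5*130 - 5*282)/(1/33) = (-650 - 1410)/(1/33) = -2060*33 = -67980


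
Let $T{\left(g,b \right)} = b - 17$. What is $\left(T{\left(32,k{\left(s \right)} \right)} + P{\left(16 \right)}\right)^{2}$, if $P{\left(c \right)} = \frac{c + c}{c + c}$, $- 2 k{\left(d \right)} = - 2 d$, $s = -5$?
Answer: $441$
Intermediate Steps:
$k{\left(d \right)} = d$ ($k{\left(d \right)} = - \frac{\left(-2\right) d}{2} = d$)
$T{\left(g,b \right)} = -17 + b$ ($T{\left(g,b \right)} = b - 17 = -17 + b$)
$P{\left(c \right)} = 1$ ($P{\left(c \right)} = \frac{2 c}{2 c} = 2 c \frac{1}{2 c} = 1$)
$\left(T{\left(32,k{\left(s \right)} \right)} + P{\left(16 \right)}\right)^{2} = \left(\left(-17 - 5\right) + 1\right)^{2} = \left(-22 + 1\right)^{2} = \left(-21\right)^{2} = 441$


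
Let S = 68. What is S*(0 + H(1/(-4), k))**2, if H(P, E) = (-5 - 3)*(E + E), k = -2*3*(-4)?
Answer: 10027008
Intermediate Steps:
k = 24 (k = -6*(-4) = 24)
H(P, E) = -16*E
S*(0 + H(1/(-4), k))**2 = 68*(0 - 16*24)**2 = 68*(0 - 384)**2 = 68*(-384)**2 = 68*147456 = 10027008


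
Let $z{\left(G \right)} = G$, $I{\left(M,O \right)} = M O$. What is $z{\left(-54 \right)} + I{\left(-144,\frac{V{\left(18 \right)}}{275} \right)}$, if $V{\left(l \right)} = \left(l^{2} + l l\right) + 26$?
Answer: $- \frac{111906}{275} \approx -406.93$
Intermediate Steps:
$V{\left(l \right)} = 26 + 2 l^{2}$ ($V{\left(l \right)} = \left(l^{2} + l^{2}\right) + 26 = 2 l^{2} + 26 = 26 + 2 l^{2}$)
$z{\left(-54 \right)} + I{\left(-144,\frac{V{\left(18 \right)}}{275} \right)} = -54 - 144 \frac{26 + 2 \cdot 18^{2}}{275} = -54 - 144 \left(26 + 2 \cdot 324\right) \frac{1}{275} = -54 - 144 \left(26 + 648\right) \frac{1}{275} = -54 - 144 \cdot 674 \cdot \frac{1}{275} = -54 - \frac{97056}{275} = - \frac{111906}{275}$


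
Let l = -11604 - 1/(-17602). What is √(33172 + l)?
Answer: 17*√23122568066/17602 ≈ 146.86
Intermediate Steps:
l = -204253607/17602 (l = -11604 - 1*(-1/17602) = -11604 + 1/17602 = -204253607/17602 ≈ -11604.)
√(33172 + l) = √(33172 - 204253607/17602) = √(379639937/17602) = 17*√23122568066/17602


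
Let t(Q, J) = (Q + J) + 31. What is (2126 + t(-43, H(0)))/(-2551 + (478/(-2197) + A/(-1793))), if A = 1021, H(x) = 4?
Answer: -4171635039/5026026481 ≈ -0.83001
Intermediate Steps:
t(Q, J) = 31 + J + Q (t(Q, J) = (J + Q) + 31 = 31 + J + Q)
(2126 + t(-43, H(0)))/(-2551 + (478/(-2197) + A/(-1793))) = (2126 + (31 + 4 - 43))/(-2551 + (478/(-2197) + 1021/(-1793))) = (2126 - 8)/(-2551 + (478*(-1/2197) + 1021*(-1/1793))) = 2118/(-2551 + (-478/2197 - 1021/1793)) = 2118/(-2551 - 3100191/3939221) = 2118/(-10052052962/3939221) = 2118*(-3939221/10052052962) = -4171635039/5026026481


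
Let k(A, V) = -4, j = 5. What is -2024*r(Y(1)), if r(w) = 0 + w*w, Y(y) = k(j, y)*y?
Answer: -32384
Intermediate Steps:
Y(y) = -4*y
r(w) = w² (r(w) = 0 + w² = w²)
-2024*r(Y(1)) = -2024*(-4*1)² = -2024*(-4)² = -2024*16 = -32384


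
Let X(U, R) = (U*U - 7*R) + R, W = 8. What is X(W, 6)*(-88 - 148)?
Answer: -6608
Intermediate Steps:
X(U, R) = U**2 - 6*R (X(U, R) = (U**2 - 7*R) + R = U**2 - 6*R)
X(W, 6)*(-88 - 148) = (8**2 - 6*6)*(-88 - 148) = (64 - 36)*(-236) = 28*(-236) = -6608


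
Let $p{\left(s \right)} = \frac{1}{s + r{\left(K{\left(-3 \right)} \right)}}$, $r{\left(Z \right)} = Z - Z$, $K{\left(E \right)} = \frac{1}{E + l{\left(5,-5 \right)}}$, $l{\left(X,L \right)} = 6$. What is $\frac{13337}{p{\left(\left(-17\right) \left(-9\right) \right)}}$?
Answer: $2040561$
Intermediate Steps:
$K{\left(E \right)} = \frac{1}{6 + E}$ ($K{\left(E \right)} = \frac{1}{E + 6} = \frac{1}{6 + E}$)
$r{\left(Z \right)} = 0$
$p{\left(s \right)} = \frac{1}{s}$ ($p{\left(s \right)} = \frac{1}{s + 0} = \frac{1}{s}$)
$\frac{13337}{p{\left(\left(-17\right) \left(-9\right) \right)}} = \frac{13337}{\frac{1}{\left(-17\right) \left(-9\right)}} = \frac{13337}{\frac{1}{153}} = 13337 \frac{1}{\frac{1}{153}} = 13337 \cdot 153 = 2040561$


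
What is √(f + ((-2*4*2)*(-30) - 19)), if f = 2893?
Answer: √3354 ≈ 57.914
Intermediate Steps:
√(f + ((-2*4*2)*(-30) - 19)) = √(2893 + ((-2*4*2)*(-30) - 19)) = √(2893 + (-8*2*(-30) - 19)) = √(2893 + (-16*(-30) - 19)) = √(2893 + (480 - 19)) = √(2893 + 461) = √3354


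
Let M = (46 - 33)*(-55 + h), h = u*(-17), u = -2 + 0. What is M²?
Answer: 74529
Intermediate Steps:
u = -2
h = 34 (h = -2*(-17) = 34)
M = -273 (M = (46 - 33)*(-55 + 34) = 13*(-21) = -273)
M² = (-273)² = 74529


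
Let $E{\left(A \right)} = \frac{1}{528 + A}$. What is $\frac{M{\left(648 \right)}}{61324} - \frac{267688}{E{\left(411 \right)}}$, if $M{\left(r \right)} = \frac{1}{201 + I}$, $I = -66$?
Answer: $- \frac{2080936072579679}{8278740} \approx -2.5136 \cdot 10^{8}$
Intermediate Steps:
$M{\left(r \right)} = \frac{1}{135}$ ($M{\left(r \right)} = \frac{1}{201 - 66} = \frac{1}{135}$)
$\frac{M{\left(648 \right)}}{61324} - \frac{267688}{E{\left(411 \right)}} = \frac{1}{135 \cdot 61324} - \frac{267688}{\frac{1}{528 + 411}} = \frac{1}{135} \cdot \frac{1}{61324} - \frac{267688}{\frac{1}{939}} = \frac{1}{8278740} - 267688 \frac{1}{\frac{1}{939}} = \frac{1}{8278740} - 251359032 = - \frac{2080936072579679}{8278740}$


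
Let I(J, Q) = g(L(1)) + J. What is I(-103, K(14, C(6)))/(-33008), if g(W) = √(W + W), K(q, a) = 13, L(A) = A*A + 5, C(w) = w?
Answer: 103/33008 - √3/16504 ≈ 0.0030155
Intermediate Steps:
L(A) = 5 + A² (L(A) = A² + 5 = 5 + A²)
g(W) = √2*√W (g(W) = √(2*W) = √2*√W)
I(J, Q) = J + 2*√3 (I(J, Q) = √2*√(5 + 1²) + J = √2*√(5 + 1) + J = √2*√6 + J = 2*√3 + J = J + 2*√3)
I(-103, K(14, C(6)))/(-33008) = (-103 + 2*√3)/(-33008) = (-103 + 2*√3)*(-1/33008) = 103/33008 - √3/16504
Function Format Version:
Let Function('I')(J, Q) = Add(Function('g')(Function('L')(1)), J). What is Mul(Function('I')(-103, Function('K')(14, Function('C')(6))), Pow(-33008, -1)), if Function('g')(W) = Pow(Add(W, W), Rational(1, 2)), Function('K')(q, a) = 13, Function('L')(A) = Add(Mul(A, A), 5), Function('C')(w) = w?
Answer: Add(Rational(103, 33008), Mul(Rational(-1, 16504), Pow(3, Rational(1, 2)))) ≈ 0.0030155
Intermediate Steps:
Function('L')(A) = Add(5, Pow(A, 2)) (Function('L')(A) = Add(Pow(A, 2), 5) = Add(5, Pow(A, 2)))
Function('g')(W) = Mul(Pow(2, Rational(1, 2)), Pow(W, Rational(1, 2))) (Function('g')(W) = Pow(Mul(2, W), Rational(1, 2)) = Mul(Pow(2, Rational(1, 2)), Pow(W, Rational(1, 2))))
Function('I')(J, Q) = Add(J, Mul(2, Pow(3, Rational(1, 2)))) (Function('I')(J, Q) = Add(Mul(Pow(2, Rational(1, 2)), Pow(Add(5, Pow(1, 2)), Rational(1, 2))), J) = Add(Mul(Pow(2, Rational(1, 2)), Pow(Add(5, 1), Rational(1, 2))), J) = Add(Mul(Pow(2, Rational(1, 2)), Pow(6, Rational(1, 2))), J) = Add(Mul(2, Pow(3, Rational(1, 2))), J) = Add(J, Mul(2, Pow(3, Rational(1, 2)))))
Mul(Function('I')(-103, Function('K')(14, Function('C')(6))), Pow(-33008, -1)) = Mul(Add(-103, Mul(2, Pow(3, Rational(1, 2)))), Pow(-33008, -1)) = Mul(Add(-103, Mul(2, Pow(3, Rational(1, 2)))), Rational(-1, 33008)) = Add(Rational(103, 33008), Mul(Rational(-1, 16504), Pow(3, Rational(1, 2))))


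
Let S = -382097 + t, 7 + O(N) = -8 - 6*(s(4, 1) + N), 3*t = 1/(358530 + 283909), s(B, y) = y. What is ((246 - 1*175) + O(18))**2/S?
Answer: -1620873597/184105510937 ≈ -0.0088041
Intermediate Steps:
t = 1/1927317 (t = 1/(3*(358530 + 283909)) = (1/3)/642439 = (1/3)*(1/642439) = 1/1927317 ≈ 5.1886e-7)
O(N) = -21 - 6*N (O(N) = -7 + (-8 - 6*(1 + N)) = -7 + (-8 - (6 + 6*N)) = -7 + (-8 + (-6 - 6*N)) = -7 + (-14 - 6*N) = -21 - 6*N)
S = -736422043748/1927317 (S = -382097 + 1/1927317 = -736422043748/1927317 ≈ -3.8210e+5)
((246 - 1*175) + O(18))**2/S = ((246 - 1*175) + (-21 - 6*18))**2/(-736422043748/1927317) = ((246 - 175) + (-21 - 108))**2*(-1927317/736422043748) = (71 - 129)**2*(-1927317/736422043748) = (-58)**2*(-1927317/736422043748) = 3364*(-1927317/736422043748) = -1620873597/184105510937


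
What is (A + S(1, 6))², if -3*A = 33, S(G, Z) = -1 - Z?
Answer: 324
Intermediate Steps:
A = -11 (A = -⅓*33 = -11)
(A + S(1, 6))² = (-11 + (-1 - 1*6))² = (-11 + (-1 - 6))² = (-11 - 7)² = (-18)² = 324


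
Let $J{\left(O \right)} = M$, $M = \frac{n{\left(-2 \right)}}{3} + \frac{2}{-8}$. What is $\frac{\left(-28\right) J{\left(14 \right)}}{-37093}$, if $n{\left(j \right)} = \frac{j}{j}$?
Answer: $\frac{1}{15897} \approx 6.2905 \cdot 10^{-5}$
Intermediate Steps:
$n{\left(j \right)} = 1$
$M = \frac{1}{12}$ ($M = 1 \cdot \frac{1}{3} + \frac{2}{-8} = 1 \cdot \frac{1}{3} + 2 \left(- \frac{1}{8}\right) = \frac{1}{3} - \frac{1}{4} = \frac{1}{12} \approx 0.083333$)
$J{\left(O \right)} = \frac{1}{12}$
$\frac{\left(-28\right) J{\left(14 \right)}}{-37093} = \frac{\left(-28\right) \frac{1}{12}}{-37093} = \left(- \frac{7}{3}\right) \left(- \frac{1}{37093}\right) = \frac{1}{15897}$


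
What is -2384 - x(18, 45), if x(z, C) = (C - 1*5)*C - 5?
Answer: -4179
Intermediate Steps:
x(z, C) = -5 + C*(-5 + C) (x(z, C) = (C - 5)*C - 5 = (-5 + C)*C - 5 = C*(-5 + C) - 5 = -5 + C*(-5 + C))
-2384 - x(18, 45) = -2384 - (-5 + 45² - 5*45) = -2384 - (-5 + 2025 - 225) = -2384 - 1*1795 = -2384 - 1795 = -4179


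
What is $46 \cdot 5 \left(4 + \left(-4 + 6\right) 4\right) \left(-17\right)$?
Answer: $-46920$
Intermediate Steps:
$46 \cdot 5 \left(4 + \left(-4 + 6\right) 4\right) \left(-17\right) = 46 \cdot 5 \left(4 + 2 \cdot 4\right) \left(-17\right) = 46 \cdot 5 \left(4 + 8\right) \left(-17\right) = 46 \cdot 5 \cdot 12 \left(-17\right) = 46 \cdot 60 \left(-17\right) = 2760 \left(-17\right) = -46920$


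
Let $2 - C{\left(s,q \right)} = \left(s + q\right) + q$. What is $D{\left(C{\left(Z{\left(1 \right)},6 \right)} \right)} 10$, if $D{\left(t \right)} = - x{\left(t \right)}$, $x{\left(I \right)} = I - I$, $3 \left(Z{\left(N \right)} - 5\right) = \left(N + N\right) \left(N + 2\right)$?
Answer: $0$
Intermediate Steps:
$Z{\left(N \right)} = 5 + \frac{2 N \left(2 + N\right)}{3}$ ($Z{\left(N \right)} = 5 + \frac{\left(N + N\right) \left(N + 2\right)}{3} = 5 + \frac{2 N \left(2 + N\right)}{3}$)
$x{\left(I \right)} = 0$
$C{\left(s,q \right)} = 2 - s - 2 q$ ($C{\left(s,q \right)} = 2 - \left(\left(s + q\right) + q\right) = 2 - \left(\left(q + s\right) + q\right) = 2 - \left(s + 2 q\right) = 2 - s - 2 q$)
$D{\left(t \right)} = 0$ ($D{\left(t \right)} = \left(-1\right) 0 = 0$)
$D{\left(C{\left(Z{\left(1 \right)},6 \right)} \right)} 10 = 0 \cdot 10 = 0$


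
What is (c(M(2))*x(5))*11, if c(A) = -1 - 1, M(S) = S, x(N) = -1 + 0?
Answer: 22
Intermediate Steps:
x(N) = -1
c(A) = -2
(c(M(2))*x(5))*11 = -2*(-1)*11 = 2*11 = 22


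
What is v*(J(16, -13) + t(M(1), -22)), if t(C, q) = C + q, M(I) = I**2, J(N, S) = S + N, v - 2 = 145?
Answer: -2646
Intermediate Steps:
v = 147 (v = 2 + 145 = 147)
J(N, S) = N + S
v*(J(16, -13) + t(M(1), -22)) = 147*((16 - 13) + (1**2 - 22)) = 147*(3 + (1 - 22)) = 147*(3 - 21) = 147*(-18) = -2646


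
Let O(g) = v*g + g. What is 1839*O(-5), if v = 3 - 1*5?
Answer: 9195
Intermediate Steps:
v = -2 (v = 3 - 5 = -2)
O(g) = -g (O(g) = -2*g + g = -g)
1839*O(-5) = 1839*(-1*(-5)) = 1839*5 = 9195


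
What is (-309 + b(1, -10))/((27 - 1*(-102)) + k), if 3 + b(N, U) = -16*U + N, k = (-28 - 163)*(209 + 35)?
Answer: 151/46475 ≈ 0.0032491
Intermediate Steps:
k = -46604 (k = -191*244 = -46604)
b(N, U) = -3 + N - 16*U (b(N, U) = -3 + (-16*U + N) = -3 + (N - 16*U) = -3 + N - 16*U)
(-309 + b(1, -10))/((27 - 1*(-102)) + k) = (-309 + (-3 + 1 - 16*(-10)))/((27 - 1*(-102)) - 46604) = (-309 + (-3 + 1 + 160))/((27 + 102) - 46604) = (-309 + 158)/(129 - 46604) = -151/(-46475) = -151*(-1/46475) = 151/46475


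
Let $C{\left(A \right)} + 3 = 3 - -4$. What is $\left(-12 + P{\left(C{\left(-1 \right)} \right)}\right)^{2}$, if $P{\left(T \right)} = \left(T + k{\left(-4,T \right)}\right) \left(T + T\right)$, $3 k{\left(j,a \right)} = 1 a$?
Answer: $\frac{8464}{9} \approx 940.44$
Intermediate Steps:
$C{\left(A \right)} = 4$ ($C{\left(A \right)} = -3 + \left(3 - -4\right) = -3 + \left(3 + 4\right) = -3 + 7 = 4$)
$k{\left(j,a \right)} = \frac{a}{3}$ ($k{\left(j,a \right)} = \frac{1 a}{3} = \frac{a}{3}$)
$P{\left(T \right)} = \frac{8 T^{2}}{3}$ ($P{\left(T \right)} = \left(T + \frac{T}{3}\right) \left(T + T\right) = \frac{4 T}{3} \cdot 2 T = \frac{8 T^{2}}{3}$)
$\left(-12 + P{\left(C{\left(-1 \right)} \right)}\right)^{2} = \left(-12 + \frac{8 \cdot 4^{2}}{3}\right)^{2} = \left(-12 + \frac{8}{3} \cdot 16\right)^{2} = \left(-12 + \frac{128}{3}\right)^{2} = \left(\frac{92}{3}\right)^{2} = \frac{8464}{9}$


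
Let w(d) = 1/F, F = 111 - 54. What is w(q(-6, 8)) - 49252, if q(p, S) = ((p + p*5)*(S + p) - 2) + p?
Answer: -2807363/57 ≈ -49252.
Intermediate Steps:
F = 57
q(p, S) = -2 + p + 6*p*(S + p) (q(p, S) = ((p + 5*p)*(S + p) - 2) + p = ((6*p)*(S + p) - 2) + p = (6*p*(S + p) - 2) + p = (-2 + 6*p*(S + p)) + p = -2 + p + 6*p*(S + p))
w(d) = 1/57
w(q(-6, 8)) - 49252 = 1/57 - 49252 = -2807363/57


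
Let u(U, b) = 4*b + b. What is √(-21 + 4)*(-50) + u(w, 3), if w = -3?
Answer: 15 - 50*I*√17 ≈ 15.0 - 206.16*I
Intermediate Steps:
u(U, b) = 5*b
√(-21 + 4)*(-50) + u(w, 3) = √(-21 + 4)*(-50) + 5*3 = √(-17)*(-50) + 15 = (I*√17)*(-50) + 15 = -50*I*√17 + 15 = 15 - 50*I*√17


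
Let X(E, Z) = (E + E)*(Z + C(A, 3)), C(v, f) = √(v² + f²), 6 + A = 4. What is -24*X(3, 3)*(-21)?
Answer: 9072 + 3024*√13 ≈ 19975.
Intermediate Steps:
A = -2 (A = -6 + 4 = -2)
C(v, f) = √(f² + v²)
X(E, Z) = 2*E*(Z + √13) (X(E, Z) = (E + E)*(Z + √(3² + (-2)²)) = (2*E)*(Z + √(9 + 4)) = (2*E)*(Z + √13) = 2*E*(Z + √13))
-24*X(3, 3)*(-21) = -48*3*(3 + √13)*(-21) = -24*(18 + 6*√13)*(-21) = (-432 - 144*√13)*(-21) = 9072 + 3024*√13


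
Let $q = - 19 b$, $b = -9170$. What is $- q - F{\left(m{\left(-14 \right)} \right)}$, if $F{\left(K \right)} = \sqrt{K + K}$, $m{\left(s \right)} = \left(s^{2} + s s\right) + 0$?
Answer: $-174258$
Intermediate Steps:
$m{\left(s \right)} = 2 s^{2}$ ($m{\left(s \right)} = \left(s^{2} + s^{2}\right) + 0 = 2 s^{2} + 0 = 2 s^{2}$)
$q = 174230$ ($q = \left(-19\right) \left(-9170\right) = 174230$)
$F{\left(K \right)} = \sqrt{2} \sqrt{K}$ ($F{\left(K \right)} = \sqrt{2 K} = \sqrt{2} \sqrt{K}$)
$- q - F{\left(m{\left(-14 \right)} \right)} = \left(-1\right) 174230 - \sqrt{2} \sqrt{2 \left(-14\right)^{2}} = -174230 - \sqrt{2} \sqrt{2 \cdot 196} = -174230 - \sqrt{2} \sqrt{392} = -174230 - \sqrt{2} \cdot 14 \sqrt{2} = -174230 - 28 = -174258$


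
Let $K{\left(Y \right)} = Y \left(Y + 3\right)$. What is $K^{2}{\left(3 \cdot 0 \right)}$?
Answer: $0$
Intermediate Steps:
$K{\left(Y \right)} = Y \left(3 + Y\right)$
$K^{2}{\left(3 \cdot 0 \right)} = \left(3 \cdot 0 \left(3 + 3 \cdot 0\right)\right)^{2} = \left(0 \left(3 + 0\right)\right)^{2} = \left(0 \cdot 3\right)^{2} = 0^{2} = 0$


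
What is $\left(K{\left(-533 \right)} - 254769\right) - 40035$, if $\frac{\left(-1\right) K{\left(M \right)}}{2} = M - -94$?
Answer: $-293926$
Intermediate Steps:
$K{\left(M \right)} = -188 - 2 M$ ($K{\left(M \right)} = - 2 \left(M - -94\right) = - 2 \left(M + 94\right) = - 2 \left(94 + M\right) = -188 - 2 M$)
$\left(K{\left(-533 \right)} - 254769\right) - 40035 = \left(\left(-188 - -1066\right) - 254769\right) - 40035 = \left(\left(-188 + 1066\right) - 254769\right) - 40035 = \left(878 - 254769\right) - 40035 = -253891 - 40035 = -293926$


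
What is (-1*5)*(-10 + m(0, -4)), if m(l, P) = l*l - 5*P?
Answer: -50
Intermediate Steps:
m(l, P) = l**2 - 5*P
(-1*5)*(-10 + m(0, -4)) = (-1*5)*(-10 + (0**2 - 5*(-4))) = -5*(-10 + (0 + 20)) = -5*(-10 + 20) = -5*10 = -50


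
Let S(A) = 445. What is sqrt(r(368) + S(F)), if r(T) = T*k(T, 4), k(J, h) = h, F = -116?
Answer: 3*sqrt(213) ≈ 43.784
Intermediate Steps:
r(T) = 4*T (r(T) = T*4 = 4*T)
sqrt(r(368) + S(F)) = sqrt(4*368 + 445) = sqrt(1472 + 445) = sqrt(1917) = 3*sqrt(213)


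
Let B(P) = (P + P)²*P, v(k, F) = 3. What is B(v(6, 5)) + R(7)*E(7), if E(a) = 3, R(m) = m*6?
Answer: 234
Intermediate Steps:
R(m) = 6*m
B(P) = 4*P³ (B(P) = (2*P)²*P = (4*P²)*P = 4*P³)
B(v(6, 5)) + R(7)*E(7) = 4*3³ + (6*7)*3 = 4*27 + 42*3 = 108 + 126 = 234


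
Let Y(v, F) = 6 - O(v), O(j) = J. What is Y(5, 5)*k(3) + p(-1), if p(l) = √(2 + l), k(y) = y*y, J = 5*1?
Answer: 10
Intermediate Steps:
J = 5
O(j) = 5
k(y) = y²
Y(v, F) = 1 (Y(v, F) = 6 - 1*5 = 6 - 5 = 1)
Y(5, 5)*k(3) + p(-1) = 1*3² + √(2 - 1) = 1*9 + √1 = 9 + 1 = 10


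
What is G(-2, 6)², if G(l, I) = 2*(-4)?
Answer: 64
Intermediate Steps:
G(l, I) = -8
G(-2, 6)² = (-8)² = 64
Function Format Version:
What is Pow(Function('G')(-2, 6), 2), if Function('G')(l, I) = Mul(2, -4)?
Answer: 64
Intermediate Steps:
Function('G')(l, I) = -8
Pow(Function('G')(-2, 6), 2) = Pow(-8, 2) = 64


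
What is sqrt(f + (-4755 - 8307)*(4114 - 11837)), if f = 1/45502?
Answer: sqrt(208860679444388806)/45502 ≈ 10044.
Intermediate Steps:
f = 1/45502 ≈ 2.1977e-5
sqrt(f + (-4755 - 8307)*(4114 - 11837)) = sqrt(1/45502 + (-4755 - 8307)*(4114 - 11837)) = sqrt(1/45502 - 13062*(-7723)) = sqrt(1/45502 + 100877826) = sqrt(4590142838653/45502) = sqrt(208860679444388806)/45502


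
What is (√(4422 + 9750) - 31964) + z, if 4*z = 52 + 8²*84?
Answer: -30607 + 2*√3543 ≈ -30488.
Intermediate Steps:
z = 1357 (z = (52 + 8²*84)/4 = (52 + 64*84)/4 = (52 + 5376)/4 = (¼)*5428 = 1357)
(√(4422 + 9750) - 31964) + z = (√(4422 + 9750) - 31964) + 1357 = (√14172 - 31964) + 1357 = (2*√3543 - 31964) + 1357 = (-31964 + 2*√3543) + 1357 = -30607 + 2*√3543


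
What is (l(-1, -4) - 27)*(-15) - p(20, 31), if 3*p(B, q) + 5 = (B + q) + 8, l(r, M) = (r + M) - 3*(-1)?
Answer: 417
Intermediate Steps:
l(r, M) = 3 + M + r (l(r, M) = (M + r) + 3 = 3 + M + r)
p(B, q) = 1 + B/3 + q/3 (p(B, q) = -5/3 + ((B + q) + 8)/3 = -5/3 + (8 + B + q)/3 = -5/3 + (8/3 + B/3 + q/3) = 1 + B/3 + q/3)
(l(-1, -4) - 27)*(-15) - p(20, 31) = ((3 - 4 - 1) - 27)*(-15) - (1 + (⅓)*20 + (⅓)*31) = (-2 - 27)*(-15) - (1 + 20/3 + 31/3) = -29*(-15) - 1*18 = 435 - 18 = 417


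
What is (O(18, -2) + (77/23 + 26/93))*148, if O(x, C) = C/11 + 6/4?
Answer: 17221946/23529 ≈ 731.95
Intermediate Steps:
O(x, C) = 3/2 + C/11 (O(x, C) = C*(1/11) + 6*(¼) = C/11 + 3/2 = 3/2 + C/11)
(O(18, -2) + (77/23 + 26/93))*148 = ((3/2 + (1/11)*(-2)) + (77/23 + 26/93))*148 = ((3/2 - 2/11) + (77*(1/23) + 26*(1/93)))*148 = (29/22 + (77/23 + 26/93))*148 = (29/22 + 7759/2139)*148 = (232729/47058)*148 = 17221946/23529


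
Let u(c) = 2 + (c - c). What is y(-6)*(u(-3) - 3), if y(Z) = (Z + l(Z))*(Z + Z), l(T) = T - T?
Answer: -72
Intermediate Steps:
l(T) = 0
y(Z) = 2*Z**2 (y(Z) = (Z + 0)*(Z + Z) = Z*(2*Z) = 2*Z**2)
u(c) = 2 (u(c) = 2 + 0 = 2)
y(-6)*(u(-3) - 3) = (2*(-6)**2)*(2 - 3) = (2*36)*(-1) = 72*(-1) = -72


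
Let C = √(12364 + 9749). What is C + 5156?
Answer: 5156 + 9*√273 ≈ 5304.7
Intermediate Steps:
C = 9*√273 (C = √22113 = 9*√273 ≈ 148.70)
C + 5156 = 9*√273 + 5156 = 5156 + 9*√273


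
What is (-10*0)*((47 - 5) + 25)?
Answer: 0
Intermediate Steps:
(-10*0)*((47 - 5) + 25) = 0*(42 + 25) = 0*67 = 0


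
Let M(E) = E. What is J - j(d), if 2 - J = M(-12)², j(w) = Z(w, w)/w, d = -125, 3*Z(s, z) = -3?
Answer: -17751/125 ≈ -142.01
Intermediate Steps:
Z(s, z) = -1 (Z(s, z) = (⅓)*(-3) = -1)
j(w) = -1/w
J = -142 (J = 2 - 1*(-12)² = 2 - 1*144 = 2 - 144 = -142)
J - j(d) = -142 - (-1)/(-125) = -142 - (-1)*(-1)/125 = -142 - 1*1/125 = -142 - 1/125 = -17751/125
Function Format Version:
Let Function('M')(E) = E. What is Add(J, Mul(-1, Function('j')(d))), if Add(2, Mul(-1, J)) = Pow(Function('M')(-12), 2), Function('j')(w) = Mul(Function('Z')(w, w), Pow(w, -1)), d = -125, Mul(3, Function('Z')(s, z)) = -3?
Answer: Rational(-17751, 125) ≈ -142.01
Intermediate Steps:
Function('Z')(s, z) = -1 (Function('Z')(s, z) = Mul(Rational(1, 3), -3) = -1)
Function('j')(w) = Mul(-1, Pow(w, -1))
J = -142 (J = Add(2, Mul(-1, Pow(-12, 2))) = Add(2, Mul(-1, 144)) = Add(2, -144) = -142)
Add(J, Mul(-1, Function('j')(d))) = Add(-142, Mul(-1, Mul(-1, Pow(-125, -1)))) = Add(-142, Mul(-1, Mul(-1, Rational(-1, 125)))) = Add(-142, Mul(-1, Rational(1, 125))) = Add(-142, Rational(-1, 125)) = Rational(-17751, 125)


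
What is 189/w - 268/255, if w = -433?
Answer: -164239/110415 ≈ -1.4875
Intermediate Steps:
189/w - 268/255 = 189/(-433) - 268/255 = 189*(-1/433) - 268*1/255 = -189/433 - 268/255 = -164239/110415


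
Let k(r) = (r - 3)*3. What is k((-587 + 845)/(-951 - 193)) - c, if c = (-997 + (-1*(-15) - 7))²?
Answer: -559490747/572 ≈ -9.7813e+5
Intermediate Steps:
k(r) = -9 + 3*r (k(r) = (-3 + r)*3 = -9 + 3*r)
c = 978121 (c = (-997 + (15 - 7))² = (-997 + 8)² = (-989)² = 978121)
k((-587 + 845)/(-951 - 193)) - c = (-9 + 3*((-587 + 845)/(-951 - 193))) - 1*978121 = (-9 + 3*(258/(-1144))) - 978121 = (-9 + 3*(258*(-1/1144))) - 978121 = (-9 + 3*(-129/572)) - 978121 = (-9 - 387/572) - 978121 = -5535/572 - 978121 = -559490747/572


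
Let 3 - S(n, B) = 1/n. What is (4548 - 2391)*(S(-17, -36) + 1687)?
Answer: 61972767/17 ≈ 3.6455e+6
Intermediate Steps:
S(n, B) = 3 - 1/n
(4548 - 2391)*(S(-17, -36) + 1687) = (4548 - 2391)*((3 - 1/(-17)) + 1687) = 2157*((3 - 1*(-1/17)) + 1687) = 2157*((3 + 1/17) + 1687) = 2157*(52/17 + 1687) = 2157*(28731/17) = 61972767/17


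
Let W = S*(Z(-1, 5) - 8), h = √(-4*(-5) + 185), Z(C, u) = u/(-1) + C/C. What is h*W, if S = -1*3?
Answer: 36*√205 ≈ 515.44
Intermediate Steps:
Z(C, u) = 1 - u (Z(C, u) = u*(-1) + 1 = -u + 1 = 1 - u)
S = -3
h = √205 (h = √(20 + 185) = √205 ≈ 14.318)
W = 36 (W = -3*((1 - 1*5) - 8) = -3*((1 - 5) - 8) = -3*(-4 - 8) = -3*(-12) = 36)
h*W = √205*36 = 36*√205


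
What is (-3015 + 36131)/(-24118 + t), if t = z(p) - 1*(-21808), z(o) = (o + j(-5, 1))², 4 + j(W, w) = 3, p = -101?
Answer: 16558/4047 ≈ 4.0914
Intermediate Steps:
j(W, w) = -1 (j(W, w) = -4 + 3 = -1)
z(o) = (-1 + o)² (z(o) = (o - 1)² = (-1 + o)²)
t = 32212 (t = (-1 - 101)² - 1*(-21808) = (-102)² + 21808 = 10404 + 21808 = 32212)
(-3015 + 36131)/(-24118 + t) = (-3015 + 36131)/(-24118 + 32212) = 33116/8094 = 33116*(1/8094) = 16558/4047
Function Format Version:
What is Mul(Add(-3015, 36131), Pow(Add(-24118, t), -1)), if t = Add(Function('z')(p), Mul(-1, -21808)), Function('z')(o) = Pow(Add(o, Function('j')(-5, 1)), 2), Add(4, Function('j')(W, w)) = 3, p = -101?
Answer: Rational(16558, 4047) ≈ 4.0914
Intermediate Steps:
Function('j')(W, w) = -1 (Function('j')(W, w) = Add(-4, 3) = -1)
Function('z')(o) = Pow(Add(-1, o), 2) (Function('z')(o) = Pow(Add(o, -1), 2) = Pow(Add(-1, o), 2))
t = 32212 (t = Add(Pow(Add(-1, -101), 2), Mul(-1, -21808)) = Add(Pow(-102, 2), 21808) = Add(10404, 21808) = 32212)
Mul(Add(-3015, 36131), Pow(Add(-24118, t), -1)) = Mul(Add(-3015, 36131), Pow(Add(-24118, 32212), -1)) = Mul(33116, Pow(8094, -1)) = Mul(33116, Rational(1, 8094)) = Rational(16558, 4047)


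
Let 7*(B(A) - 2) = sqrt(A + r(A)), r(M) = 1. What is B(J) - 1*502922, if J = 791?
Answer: -502920 + 6*sqrt(22)/7 ≈ -5.0292e+5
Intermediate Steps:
B(A) = 2 + sqrt(1 + A)/7 (B(A) = 2 + sqrt(A + 1)/7 = 2 + sqrt(1 + A)/7)
B(J) - 1*502922 = (2 + sqrt(1 + 791)/7) - 1*502922 = (2 + sqrt(792)/7) - 502922 = (2 + (6*sqrt(22))/7) - 502922 = (2 + 6*sqrt(22)/7) - 502922 = -502920 + 6*sqrt(22)/7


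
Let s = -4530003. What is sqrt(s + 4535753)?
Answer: 5*sqrt(230) ≈ 75.829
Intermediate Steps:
sqrt(s + 4535753) = sqrt(-4530003 + 4535753) = sqrt(5750) = 5*sqrt(230)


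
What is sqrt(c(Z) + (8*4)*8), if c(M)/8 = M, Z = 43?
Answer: 10*sqrt(6) ≈ 24.495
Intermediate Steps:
c(M) = 8*M
sqrt(c(Z) + (8*4)*8) = sqrt(8*43 + (8*4)*8) = sqrt(344 + 32*8) = sqrt(344 + 256) = sqrt(600) = 10*sqrt(6)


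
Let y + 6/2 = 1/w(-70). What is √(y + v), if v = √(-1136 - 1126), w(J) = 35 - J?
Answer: √(-32970 + 11025*I*√2262)/105 ≈ 4.7257 + 5.0321*I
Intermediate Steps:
y = -314/105 (y = -3 + 1/(35 - 1*(-70)) = -3 + 1/(35 + 70) = -3 + 1/105 = -314/105 ≈ -2.9905)
v = I*√2262 (v = √(-2262) = I*√2262 ≈ 47.56*I)
√(y + v) = √(-314/105 + I*√2262)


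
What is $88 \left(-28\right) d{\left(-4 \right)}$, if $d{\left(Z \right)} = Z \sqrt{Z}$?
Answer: $19712 i \approx 19712.0 i$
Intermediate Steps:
$d{\left(Z \right)} = Z^{\frac{3}{2}}$
$88 \left(-28\right) d{\left(-4 \right)} = 88 \left(-28\right) \left(-4\right)^{\frac{3}{2}} = - 2464 \left(- 8 i\right) = 19712 i$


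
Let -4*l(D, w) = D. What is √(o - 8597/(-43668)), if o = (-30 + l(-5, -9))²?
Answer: √175171407869/14556 ≈ 28.753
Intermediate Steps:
l(D, w) = -D/4
o = 13225/16 (o = (-30 - ¼*(-5))² = (-30 + 5/4)² = (-115/4)² = 13225/16 ≈ 826.56)
√(o - 8597/(-43668)) = √(13225/16 - 8597/(-43668)) = √(13225/16 - 8597*(-1/43668)) = √(13225/16 + 8597/43668) = √(144411713/174672) = √175171407869/14556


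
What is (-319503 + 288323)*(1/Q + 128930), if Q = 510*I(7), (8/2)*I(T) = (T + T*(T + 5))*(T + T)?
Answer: -130598955020036/32487 ≈ -4.0200e+9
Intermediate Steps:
I(T) = T*(T + T*(5 + T))/2 (I(T) = ((T + T*(T + 5))*(T + T))/4 = ((T + T*(5 + T))*(2*T))/4 = (2*T*(T + T*(5 + T)))/4 = T*(T + T*(5 + T))/2)
Q = 162435 (Q = 510*((1/2)*7**2*(6 + 7)) = 510*((1/2)*49*13) = 510*(637/2) = 162435)
(-319503 + 288323)*(1/Q + 128930) = (-319503 + 288323)*(1/162435 + 128930) = -31180*(1/162435 + 128930) = -31180*20942744551/162435 = -130598955020036/32487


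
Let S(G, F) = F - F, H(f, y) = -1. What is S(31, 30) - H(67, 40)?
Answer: 1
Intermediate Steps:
S(G, F) = 0
S(31, 30) - H(67, 40) = 0 - 1*(-1) = 0 + 1 = 1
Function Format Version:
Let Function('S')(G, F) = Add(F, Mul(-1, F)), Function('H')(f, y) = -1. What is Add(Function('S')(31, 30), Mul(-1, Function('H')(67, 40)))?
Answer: 1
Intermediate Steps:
Function('S')(G, F) = 0
Add(Function('S')(31, 30), Mul(-1, Function('H')(67, 40))) = Add(0, Mul(-1, -1)) = Add(0, 1) = 1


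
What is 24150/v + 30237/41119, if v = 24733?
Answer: 1740875571/1016996227 ≈ 1.7118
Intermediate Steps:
24150/v + 30237/41119 = 24150/24733 + 30237/41119 = 1740875571/1016996227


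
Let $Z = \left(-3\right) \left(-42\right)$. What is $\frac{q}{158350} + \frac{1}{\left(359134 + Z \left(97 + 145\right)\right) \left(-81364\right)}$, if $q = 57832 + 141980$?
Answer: $\frac{3167173042513609}{2509968626982200} \approx 1.2618$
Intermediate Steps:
$Z = 126$
$q = 199812$
$\frac{q}{158350} + \frac{1}{\left(359134 + Z \left(97 + 145\right)\right) \left(-81364\right)} = \frac{199812}{158350} + \frac{1}{\left(359134 + 126 \left(97 + 145\right)\right) \left(-81364\right)} = 199812 \cdot \frac{1}{158350} + \frac{1}{359134 + 126 \cdot 242} \left(- \frac{1}{81364}\right) = \frac{99906}{79175} + \frac{1}{359134 + 30492} \left(- \frac{1}{81364}\right) = \frac{99906}{79175} + \frac{1}{389626} \left(- \frac{1}{81364}\right) = \frac{99906}{79175} - \frac{1}{31701529864} = \frac{3167173042513609}{2509968626982200}$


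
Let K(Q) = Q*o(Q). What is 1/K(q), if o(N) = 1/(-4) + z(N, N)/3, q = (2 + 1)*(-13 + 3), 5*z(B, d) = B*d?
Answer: -2/3585 ≈ -0.00055788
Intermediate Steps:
z(B, d) = B*d/5 (z(B, d) = (B*d)/5 = B*d/5)
q = -30 (q = 3*(-10) = -30)
o(N) = -¼ + N²/15 (o(N) = 1/(-4) + (N*N/5)/3 = 1*(-¼) + (N²/5)*(⅓) = -¼ + N²/15)
K(Q) = Q*(-¼ + Q²/15)
1/K(q) = 1/(-¼*(-30) + (1/15)*(-30)³) = 1/(15/2 + (1/15)*(-27000)) = 1/(15/2 - 1800) = 1/(-3585/2) = -2/3585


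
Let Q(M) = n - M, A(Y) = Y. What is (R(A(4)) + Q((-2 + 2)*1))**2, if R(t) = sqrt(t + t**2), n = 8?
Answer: 84 + 32*sqrt(5) ≈ 155.55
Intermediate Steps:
Q(M) = 8 - M
(R(A(4)) + Q((-2 + 2)*1))**2 = (sqrt(4*(1 + 4)) + (8 - (-2 + 2)))**2 = (sqrt(4*5) + (8 - 0))**2 = (sqrt(20) + (8 - 1*0))**2 = (2*sqrt(5) + (8 + 0))**2 = (2*sqrt(5) + 8)**2 = (8 + 2*sqrt(5))**2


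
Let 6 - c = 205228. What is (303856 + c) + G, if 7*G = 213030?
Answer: 903468/7 ≈ 1.2907e+5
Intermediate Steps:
G = 213030/7 (G = (⅐)*213030 = 213030/7 ≈ 30433.)
c = -205222 (c = 6 - 1*205228 = 6 - 205228 = -205222)
(303856 + c) + G = (303856 - 205222) + 213030/7 = 98634 + 213030/7 = 903468/7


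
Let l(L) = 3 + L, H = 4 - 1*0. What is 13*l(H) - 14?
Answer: 77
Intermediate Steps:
H = 4 (H = 4 + 0 = 4)
13*l(H) - 14 = 13*(3 + 4) - 14 = 13*7 - 14 = 91 - 14 = 77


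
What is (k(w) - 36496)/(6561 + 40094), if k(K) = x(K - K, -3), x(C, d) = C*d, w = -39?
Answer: -36496/46655 ≈ -0.78225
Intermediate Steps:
k(K) = 0 (k(K) = (K - K)*(-3) = 0*(-3) = 0)
(k(w) - 36496)/(6561 + 40094) = (0 - 36496)/(6561 + 40094) = -36496/46655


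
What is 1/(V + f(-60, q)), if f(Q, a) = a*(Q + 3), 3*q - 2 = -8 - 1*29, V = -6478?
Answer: -1/5813 ≈ -0.00017203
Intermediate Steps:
q = -35/3 (q = 2/3 + (-8 - 1*29)/3 = 2/3 + (-8 - 29)/3 = 2/3 + (1/3)*(-37) = 2/3 - 37/3 = -35/3 ≈ -11.667)
f(Q, a) = a*(3 + Q)
1/(V + f(-60, q)) = 1/(-6478 - 35*(3 - 60)/3) = 1/(-6478 - 35/3*(-57)) = 1/(-6478 + 665) = 1/(-5813) = -1/5813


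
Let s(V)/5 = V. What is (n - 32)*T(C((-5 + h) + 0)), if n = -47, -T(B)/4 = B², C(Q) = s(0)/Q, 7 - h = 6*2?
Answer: 0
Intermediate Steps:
s(V) = 5*V
h = -5 (h = 7 - 6*2 = 7 - 1*12 = 7 - 12 = -5)
C(Q) = 0 (C(Q) = (5*0)/Q = 0/Q = 0)
T(B) = -4*B²
(n - 32)*T(C((-5 + h) + 0)) = (-47 - 32)*(-4*0²) = -(-316)*0 = -79*0 = 0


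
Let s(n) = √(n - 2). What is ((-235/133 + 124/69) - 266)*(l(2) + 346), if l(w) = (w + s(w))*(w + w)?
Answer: -288014990/3059 ≈ -94153.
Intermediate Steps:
s(n) = √(-2 + n)
l(w) = 2*w*(w + √(-2 + w)) (l(w) = (w + √(-2 + w))*(w + w) = (w + √(-2 + w))*(2*w) = 2*w*(w + √(-2 + w)))
((-235/133 + 124/69) - 266)*(l(2) + 346) = ((-235/133 + 124/69) - 266)*(2*2*(2 + √(-2 + 2)) + 346) = ((-235*1/133 + 124*(1/69)) - 266)*(2*2*(2 + √0) + 346) = ((-235/133 + 124/69) - 266)*(2*2*(2 + 0) + 346) = (277/9177 - 266)*(2*2*2 + 346) = -2440805*(8 + 346)/9177 = -2440805/9177*354 = -288014990/3059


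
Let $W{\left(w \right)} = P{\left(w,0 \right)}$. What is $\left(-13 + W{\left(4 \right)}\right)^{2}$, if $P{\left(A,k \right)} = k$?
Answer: $169$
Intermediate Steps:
$W{\left(w \right)} = 0$
$\left(-13 + W{\left(4 \right)}\right)^{2} = \left(-13 + 0\right)^{2} = \left(-13\right)^{2} = 169$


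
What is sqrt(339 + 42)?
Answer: sqrt(381) ≈ 19.519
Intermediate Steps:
sqrt(339 + 42) = sqrt(381)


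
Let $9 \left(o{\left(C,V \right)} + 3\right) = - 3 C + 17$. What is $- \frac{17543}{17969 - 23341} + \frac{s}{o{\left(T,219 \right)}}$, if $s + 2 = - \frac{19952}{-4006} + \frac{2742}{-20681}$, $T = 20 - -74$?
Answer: $\frac{51623301194549}{16244687006708} \approx 3.1779$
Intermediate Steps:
$T = 94$ ($T = 20 + 74 = 94$)
$s = \frac{117973344}{41424043}$ ($s = -2 + \left(- \frac{19952}{-4006} + \frac{2742}{-20681}\right) = -2 + \left(\left(-19952\right) \left(- \frac{1}{4006}\right) + 2742 \left(- \frac{1}{20681}\right)\right) = -2 + \left(\frac{9976}{2003} - \frac{2742}{20681}\right) = -2 + \frac{200821430}{41424043} = \frac{117973344}{41424043} \approx 2.8479$)
$o{\left(C,V \right)} = - \frac{10}{9} - \frac{C}{3}$ ($o{\left(C,V \right)} = -3 + \frac{- 3 C + 17}{9} = -3 + \frac{17 - 3 C}{9} = -3 - \left(- \frac{17}{9} + \frac{C}{3}\right) = - \frac{10}{9} - \frac{C}{3}$)
$- \frac{17543}{17969 - 23341} + \frac{s}{o{\left(T,219 \right)}} = - \frac{17543}{17969 - 23341} + \frac{117973344}{41424043 \left(- \frac{10}{9} - \frac{94}{3}\right)} = - \frac{17543}{-5372} + \frac{117973344}{41424043 \left(- \frac{10}{9} - \frac{94}{3}\right)} = \left(-17543\right) \left(- \frac{1}{5372}\right) + \frac{117973344}{41424043 \left(- \frac{292}{9}\right)} = \frac{17543}{5372} + \frac{117973344}{41424043} \left(- \frac{9}{292}\right) = \frac{17543}{5372} - \frac{265440024}{3023955139} = \frac{51623301194549}{16244687006708}$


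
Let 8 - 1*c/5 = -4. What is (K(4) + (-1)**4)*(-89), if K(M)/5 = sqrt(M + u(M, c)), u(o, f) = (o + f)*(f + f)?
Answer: -89 - 890*sqrt(1921) ≈ -39097.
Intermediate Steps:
c = 60 (c = 40 - 5*(-4) = 40 + 20 = 60)
u(o, f) = 2*f*(f + o) (u(o, f) = (f + o)*(2*f) = 2*f*(f + o))
K(M) = 5*sqrt(7200 + 121*M) (K(M) = 5*sqrt(M + 2*60*(60 + M)) = 5*sqrt(M + (7200 + 120*M)) = 5*sqrt(7200 + 121*M))
(K(4) + (-1)**4)*(-89) = (5*sqrt(7200 + 121*4) + (-1)**4)*(-89) = (5*sqrt(7200 + 484) + 1)*(-89) = (5*sqrt(7684) + 1)*(-89) = (5*(2*sqrt(1921)) + 1)*(-89) = (10*sqrt(1921) + 1)*(-89) = (1 + 10*sqrt(1921))*(-89) = -89 - 890*sqrt(1921)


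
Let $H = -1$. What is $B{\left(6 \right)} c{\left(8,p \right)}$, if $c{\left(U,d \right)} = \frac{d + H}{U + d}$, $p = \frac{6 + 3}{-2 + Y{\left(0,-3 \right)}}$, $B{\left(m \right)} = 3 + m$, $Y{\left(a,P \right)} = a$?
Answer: $- \frac{99}{7} \approx -14.143$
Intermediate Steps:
$p = - \frac{9}{2}$ ($p = \frac{6 + 3}{-2 + 0} = \frac{9}{-2} = 9 \left(- \frac{1}{2}\right) = - \frac{9}{2} \approx -4.5$)
$c{\left(U,d \right)} = \frac{-1 + d}{U + d}$ ($c{\left(U,d \right)} = \frac{d - 1}{U + d} = \frac{-1 + d}{U + d}$)
$B{\left(6 \right)} c{\left(8,p \right)} = \left(3 + 6\right) \frac{-1 - \frac{9}{2}}{8 - \frac{9}{2}} = 9 \frac{1}{\frac{7}{2}} \left(- \frac{11}{2}\right) = 9 \cdot \frac{2}{7} \left(- \frac{11}{2}\right) = 9 \left(- \frac{11}{7}\right) = - \frac{99}{7}$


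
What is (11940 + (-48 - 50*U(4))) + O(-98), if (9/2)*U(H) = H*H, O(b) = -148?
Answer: 104096/9 ≈ 11566.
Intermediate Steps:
U(H) = 2*H²/9 (U(H) = 2*(H*H)/9 = 2*H²/9)
(11940 + (-48 - 50*U(4))) + O(-98) = (11940 + (-48 - 100*4²/9)) - 148 = (11940 + (-48 - 100*16/9)) - 148 = (11940 + (-48 - 50*32/9)) - 148 = (11940 + (-48 - 1600/9)) - 148 = (11940 - 2032/9) - 148 = 105428/9 - 148 = 104096/9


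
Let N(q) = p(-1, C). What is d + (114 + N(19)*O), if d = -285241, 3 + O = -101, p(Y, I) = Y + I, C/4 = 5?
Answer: -287103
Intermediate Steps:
C = 20 (C = 4*5 = 20)
p(Y, I) = I + Y
O = -104 (O = -3 - 101 = -104)
N(q) = 19 (N(q) = 20 - 1 = 19)
d + (114 + N(19)*O) = -285241 + (114 + 19*(-104)) = -285241 + (114 - 1976) = -285241 - 1862 = -287103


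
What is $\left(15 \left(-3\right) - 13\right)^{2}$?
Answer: $3364$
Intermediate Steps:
$\left(15 \left(-3\right) - 13\right)^{2} = \left(-45 - 13\right)^{2} = \left(-58\right)^{2} = 3364$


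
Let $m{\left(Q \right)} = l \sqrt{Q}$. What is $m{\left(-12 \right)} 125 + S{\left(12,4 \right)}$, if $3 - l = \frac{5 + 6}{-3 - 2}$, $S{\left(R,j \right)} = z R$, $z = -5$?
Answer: $-60 + 1300 i \sqrt{3} \approx -60.0 + 2251.7 i$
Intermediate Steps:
$S{\left(R,j \right)} = - 5 R$
$l = \frac{26}{5}$ ($l = 3 - \frac{5 + 6}{-3 - 2} = 3 - \frac{11}{-5} = 3 - 11 \left(- \frac{1}{5}\right) = 3 - - \frac{11}{5} = 3 + \frac{11}{5} = \frac{26}{5} \approx 5.2$)
$m{\left(Q \right)} = \frac{26 \sqrt{Q}}{5}$
$m{\left(-12 \right)} 125 + S{\left(12,4 \right)} = \frac{26 \sqrt{-12}}{5} \cdot 125 - 60 = \frac{26 \cdot 2 i \sqrt{3}}{5} \cdot 125 - 60 = \frac{52 i \sqrt{3}}{5} \cdot 125 - 60 = 1300 i \sqrt{3} - 60 = -60 + 1300 i \sqrt{3}$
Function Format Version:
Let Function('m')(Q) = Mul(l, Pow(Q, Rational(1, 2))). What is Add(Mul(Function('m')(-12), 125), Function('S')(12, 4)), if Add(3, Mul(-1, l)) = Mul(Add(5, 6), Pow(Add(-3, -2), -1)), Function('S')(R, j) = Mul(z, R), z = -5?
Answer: Add(-60, Mul(1300, I, Pow(3, Rational(1, 2)))) ≈ Add(-60.000, Mul(2251.7, I))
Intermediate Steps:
Function('S')(R, j) = Mul(-5, R)
l = Rational(26, 5) (l = Add(3, Mul(-1, Mul(Add(5, 6), Pow(Add(-3, -2), -1)))) = Add(3, Mul(-1, Mul(11, Pow(-5, -1)))) = Add(3, Mul(-1, Mul(11, Rational(-1, 5)))) = Add(3, Mul(-1, Rational(-11, 5))) = Add(3, Rational(11, 5)) = Rational(26, 5) ≈ 5.2000)
Function('m')(Q) = Mul(Rational(26, 5), Pow(Q, Rational(1, 2)))
Add(Mul(Function('m')(-12), 125), Function('S')(12, 4)) = Add(Mul(Mul(Rational(26, 5), Pow(-12, Rational(1, 2))), 125), Mul(-5, 12)) = Add(Mul(Mul(Rational(26, 5), Mul(2, I, Pow(3, Rational(1, 2)))), 125), -60) = Add(Mul(Mul(Rational(52, 5), I, Pow(3, Rational(1, 2))), 125), -60) = Add(Mul(1300, I, Pow(3, Rational(1, 2))), -60) = Add(-60, Mul(1300, I, Pow(3, Rational(1, 2))))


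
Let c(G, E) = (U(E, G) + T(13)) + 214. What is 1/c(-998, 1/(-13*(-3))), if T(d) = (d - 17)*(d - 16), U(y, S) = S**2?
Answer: 1/996230 ≈ 1.0038e-6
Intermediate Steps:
T(d) = (-17 + d)*(-16 + d)
c(G, E) = 226 + G**2 (c(G, E) = (G**2 + (272 + 13**2 - 33*13)) + 214 = (G**2 + (272 + 169 - 429)) + 214 = (G**2 + 12) + 214 = (12 + G**2) + 214 = 226 + G**2)
1/c(-998, 1/(-13*(-3))) = 1/(226 + (-998)**2) = 1/(226 + 996004) = 1/996230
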